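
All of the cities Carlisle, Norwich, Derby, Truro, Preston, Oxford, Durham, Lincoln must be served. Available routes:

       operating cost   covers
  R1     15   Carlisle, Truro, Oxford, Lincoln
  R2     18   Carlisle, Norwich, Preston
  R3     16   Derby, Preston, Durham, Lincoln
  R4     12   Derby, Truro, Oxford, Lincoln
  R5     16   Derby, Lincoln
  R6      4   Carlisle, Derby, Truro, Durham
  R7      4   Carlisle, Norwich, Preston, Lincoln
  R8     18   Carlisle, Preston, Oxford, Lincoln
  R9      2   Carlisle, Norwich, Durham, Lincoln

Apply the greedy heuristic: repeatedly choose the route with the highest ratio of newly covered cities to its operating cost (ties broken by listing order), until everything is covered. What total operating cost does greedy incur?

Pick 1: R9 adds 4 new (Carlisle, Norwich, Durham, Lincoln) at operating cost 2 (ratio 4/2).
Pick 2: R6 adds 2 new (Derby, Truro) at operating cost 4 (ratio 2/4).
Pick 3: R7 adds 1 new (Preston) at operating cost 4 (ratio 1/4).
Pick 4: R4 adds 1 new (Oxford) at operating cost 12 (ratio 1/12).
Greedy total operating cost: 2 + 4 + 4 + 12 = 22. (The true optimum is 18, so greedy overshoots here.)

22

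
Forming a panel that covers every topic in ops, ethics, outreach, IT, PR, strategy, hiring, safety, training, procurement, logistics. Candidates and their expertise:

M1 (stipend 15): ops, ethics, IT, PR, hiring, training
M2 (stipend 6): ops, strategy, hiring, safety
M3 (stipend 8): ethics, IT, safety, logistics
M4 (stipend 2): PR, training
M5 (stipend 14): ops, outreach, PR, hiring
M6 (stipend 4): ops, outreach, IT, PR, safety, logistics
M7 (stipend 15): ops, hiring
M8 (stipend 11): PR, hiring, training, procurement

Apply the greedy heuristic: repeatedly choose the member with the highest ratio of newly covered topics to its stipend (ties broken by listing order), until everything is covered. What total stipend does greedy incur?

Pick 1: M6 adds 6 new (ops, outreach, IT, PR, safety, logistics) at stipend 4 (ratio 6/4).
Pick 2: M4 adds 1 new (training) at stipend 2 (ratio 1/2).
Pick 3: M2 adds 2 new (strategy, hiring) at stipend 6 (ratio 2/6).
Pick 4: M3 adds 1 new (ethics) at stipend 8 (ratio 1/8).
Pick 5: M8 adds 1 new (procurement) at stipend 11 (ratio 1/11).
Greedy total stipend: 4 + 2 + 6 + 8 + 11 = 31. (The true optimum is 29, so greedy overshoots here.)

31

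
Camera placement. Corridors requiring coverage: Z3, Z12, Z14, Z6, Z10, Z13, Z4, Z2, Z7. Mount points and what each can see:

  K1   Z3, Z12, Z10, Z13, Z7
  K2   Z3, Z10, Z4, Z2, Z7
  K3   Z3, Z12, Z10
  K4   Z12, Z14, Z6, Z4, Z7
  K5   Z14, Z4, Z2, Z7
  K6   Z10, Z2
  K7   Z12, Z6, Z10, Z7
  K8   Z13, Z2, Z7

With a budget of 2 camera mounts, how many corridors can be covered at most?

8

Choosing K1, K4 covers {Z3, Z12, Z14, Z6, Z10, Z13, Z4, Z7} — 8 corridors.
No choice of 2 camera mounts does better; here Z2 is left uncovered.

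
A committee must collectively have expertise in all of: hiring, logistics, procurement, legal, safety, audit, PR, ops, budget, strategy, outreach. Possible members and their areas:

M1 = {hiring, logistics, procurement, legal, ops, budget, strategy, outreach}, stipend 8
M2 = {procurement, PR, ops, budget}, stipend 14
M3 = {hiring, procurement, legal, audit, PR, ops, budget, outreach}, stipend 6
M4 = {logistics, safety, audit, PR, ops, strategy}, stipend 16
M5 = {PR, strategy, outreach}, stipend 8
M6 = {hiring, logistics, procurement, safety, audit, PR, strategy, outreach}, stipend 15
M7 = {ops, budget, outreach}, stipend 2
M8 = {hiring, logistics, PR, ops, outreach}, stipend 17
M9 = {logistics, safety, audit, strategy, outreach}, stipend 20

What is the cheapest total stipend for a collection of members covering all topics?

21

M3, M6 cover every topic at stipend 6 + 15 = 21.
Any cover uses at least 2 members; among all covering selections none totals below 21.
Greedy by coverage-per-stipend would pick M7, M3, M1, M6 for 31 — worse than the optimum 21.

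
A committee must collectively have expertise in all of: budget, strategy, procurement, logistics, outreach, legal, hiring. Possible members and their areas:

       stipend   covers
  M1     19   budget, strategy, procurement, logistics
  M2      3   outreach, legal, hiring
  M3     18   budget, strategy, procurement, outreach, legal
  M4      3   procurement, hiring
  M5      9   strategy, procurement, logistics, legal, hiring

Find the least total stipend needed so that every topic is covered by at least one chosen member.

M1, M2 cover every topic at stipend 19 + 3 = 22.
Any cover uses at least 2 members; among all covering selections none totals below 22.
Greedy by coverage-per-stipend would pick M2, M4, M5, M3 for 33 — worse than the optimum 22.

22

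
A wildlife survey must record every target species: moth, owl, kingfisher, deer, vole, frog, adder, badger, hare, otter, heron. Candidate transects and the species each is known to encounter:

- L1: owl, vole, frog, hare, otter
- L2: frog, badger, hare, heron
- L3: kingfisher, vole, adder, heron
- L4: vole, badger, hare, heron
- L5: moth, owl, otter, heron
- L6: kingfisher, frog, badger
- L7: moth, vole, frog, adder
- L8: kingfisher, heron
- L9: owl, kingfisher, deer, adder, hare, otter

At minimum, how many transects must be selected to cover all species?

3

L2, L7, L9 together cover {moth, owl, kingfisher, deer, vole, frog, adder, badger, hare, otter, heron} — every species.
No 2 of the 9 transects cover everything (all 36 pairs fall short), so 3 is minimum.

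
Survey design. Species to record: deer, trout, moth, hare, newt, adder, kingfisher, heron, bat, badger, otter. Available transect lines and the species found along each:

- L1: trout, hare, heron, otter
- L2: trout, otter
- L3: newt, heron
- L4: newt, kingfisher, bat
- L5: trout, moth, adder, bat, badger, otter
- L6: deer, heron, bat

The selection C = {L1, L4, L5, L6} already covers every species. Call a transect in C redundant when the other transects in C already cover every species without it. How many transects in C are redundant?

Drop L1: hare uncovered — not redundant.
Drop L4: newt, kingfisher uncovered — not redundant.
Drop L5: moth, adder, badger uncovered — not redundant.
Drop L6: deer uncovered — not redundant.
None of the transects in C is redundant.

0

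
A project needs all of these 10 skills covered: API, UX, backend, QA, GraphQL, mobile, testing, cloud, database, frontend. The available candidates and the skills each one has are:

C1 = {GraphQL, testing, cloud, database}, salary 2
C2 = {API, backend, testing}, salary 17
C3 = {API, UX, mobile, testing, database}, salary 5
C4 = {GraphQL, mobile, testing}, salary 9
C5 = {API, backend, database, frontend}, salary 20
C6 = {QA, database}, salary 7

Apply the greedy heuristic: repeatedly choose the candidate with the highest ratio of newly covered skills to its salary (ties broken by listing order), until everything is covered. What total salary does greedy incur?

34

Pick 1: C1 adds 4 new (GraphQL, testing, cloud, database) at salary 2 (ratio 4/2).
Pick 2: C3 adds 3 new (API, UX, mobile) at salary 5 (ratio 3/5).
Pick 3: C6 adds 1 new (QA) at salary 7 (ratio 1/7).
Pick 4: C5 adds 2 new (backend, frontend) at salary 20 (ratio 2/20).
Greedy total salary: 2 + 5 + 7 + 20 = 34.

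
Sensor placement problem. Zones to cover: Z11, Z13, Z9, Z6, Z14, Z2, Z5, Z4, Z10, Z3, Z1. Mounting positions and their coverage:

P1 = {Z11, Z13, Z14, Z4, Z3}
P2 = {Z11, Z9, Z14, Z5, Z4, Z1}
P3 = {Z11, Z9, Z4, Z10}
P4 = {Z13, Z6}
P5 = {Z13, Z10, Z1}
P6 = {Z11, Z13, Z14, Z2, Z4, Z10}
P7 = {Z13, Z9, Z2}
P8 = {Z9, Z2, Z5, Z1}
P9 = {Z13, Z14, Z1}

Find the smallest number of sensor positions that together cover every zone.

4

P1, P2, P4, P6 together cover {Z11, Z13, Z9, Z6, Z14, Z2, Z5, Z4, Z10, Z3, Z1} — every zone.
No 3 of the 9 sensor positions cover everything (all 84 triples fall short), so 4 is minimum.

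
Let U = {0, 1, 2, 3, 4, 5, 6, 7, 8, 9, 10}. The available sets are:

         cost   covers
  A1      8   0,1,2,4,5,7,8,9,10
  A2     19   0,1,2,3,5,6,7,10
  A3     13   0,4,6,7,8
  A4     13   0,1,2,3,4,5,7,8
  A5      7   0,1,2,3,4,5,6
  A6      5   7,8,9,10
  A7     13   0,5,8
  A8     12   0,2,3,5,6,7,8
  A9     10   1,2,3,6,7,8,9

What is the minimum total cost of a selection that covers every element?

12

A5, A6 cover every element at cost 7 + 5 = 12.
Any cover uses at least 2 sets; among all covering selections none totals below 12.
Greedy by coverage-per-cost would pick A1, A5 for 15 — worse than the optimum 12.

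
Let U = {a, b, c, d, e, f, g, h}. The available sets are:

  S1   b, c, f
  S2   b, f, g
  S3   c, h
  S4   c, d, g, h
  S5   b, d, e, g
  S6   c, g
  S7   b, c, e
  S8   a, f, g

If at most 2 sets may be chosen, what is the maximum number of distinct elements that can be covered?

6

Choosing S1, S4 covers {b, c, d, f, g, h} — 6 elements.
No choice of 2 sets does better; here a, e are left uncovered.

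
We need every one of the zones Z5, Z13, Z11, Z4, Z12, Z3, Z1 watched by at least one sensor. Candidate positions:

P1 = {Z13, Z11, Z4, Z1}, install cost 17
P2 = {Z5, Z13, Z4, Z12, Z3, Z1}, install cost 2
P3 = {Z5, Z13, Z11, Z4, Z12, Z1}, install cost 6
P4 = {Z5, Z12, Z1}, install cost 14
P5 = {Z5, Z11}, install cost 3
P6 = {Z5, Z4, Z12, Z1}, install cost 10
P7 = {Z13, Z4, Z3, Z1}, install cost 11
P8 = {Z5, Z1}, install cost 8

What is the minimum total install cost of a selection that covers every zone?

5

P2, P5 cover every zone at install cost 2 + 3 = 5.
Any cover uses at least 2 sensor positions; among all covering selections none totals below 5.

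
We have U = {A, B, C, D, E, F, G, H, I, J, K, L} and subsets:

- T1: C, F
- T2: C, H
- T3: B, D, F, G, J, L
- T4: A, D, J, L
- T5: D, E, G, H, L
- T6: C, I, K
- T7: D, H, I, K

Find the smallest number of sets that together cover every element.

T3, T4, T5, T6 together cover {A, B, C, D, E, F, G, H, I, J, K, L} — every element.
No 3 of the 7 sets cover everything (all 35 triples fall short), so 4 is minimum.

4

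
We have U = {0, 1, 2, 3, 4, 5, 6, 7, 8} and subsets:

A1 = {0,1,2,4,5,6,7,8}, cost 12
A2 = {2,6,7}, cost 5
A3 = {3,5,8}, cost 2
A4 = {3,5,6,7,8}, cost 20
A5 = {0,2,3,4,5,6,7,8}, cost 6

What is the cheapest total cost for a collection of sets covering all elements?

A1, A3 cover every element at cost 12 + 2 = 14.
Any cover uses at least 2 sets; among all covering selections none totals below 14.

14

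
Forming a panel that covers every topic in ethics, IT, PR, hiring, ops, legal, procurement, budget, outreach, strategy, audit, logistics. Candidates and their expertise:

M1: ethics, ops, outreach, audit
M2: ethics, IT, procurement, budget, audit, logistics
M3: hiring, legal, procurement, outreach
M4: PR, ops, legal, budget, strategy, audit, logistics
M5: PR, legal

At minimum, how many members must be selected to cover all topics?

3

M2, M3, M4 together cover {ethics, IT, PR, hiring, ops, legal, procurement, budget, outreach, strategy, audit, logistics} — every topic.
No 2 of the 5 members cover everything (all 10 pairs fall short), so 3 is minimum.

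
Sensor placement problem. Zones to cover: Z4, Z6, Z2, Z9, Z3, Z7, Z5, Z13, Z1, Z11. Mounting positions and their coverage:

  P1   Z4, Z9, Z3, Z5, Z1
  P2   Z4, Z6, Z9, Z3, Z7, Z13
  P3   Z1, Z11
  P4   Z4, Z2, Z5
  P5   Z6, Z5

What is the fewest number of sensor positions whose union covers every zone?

P2, P3, P4 together cover {Z4, Z6, Z2, Z9, Z3, Z7, Z5, Z13, Z1, Z11} — every zone.
No 2 of the 5 sensor positions cover everything (all 10 pairs fall short), so 3 is minimum.
Greedy (largest uncovered first) would take P2, P1, P3, P4 — 4 sensor positions — but 3 suffice.

3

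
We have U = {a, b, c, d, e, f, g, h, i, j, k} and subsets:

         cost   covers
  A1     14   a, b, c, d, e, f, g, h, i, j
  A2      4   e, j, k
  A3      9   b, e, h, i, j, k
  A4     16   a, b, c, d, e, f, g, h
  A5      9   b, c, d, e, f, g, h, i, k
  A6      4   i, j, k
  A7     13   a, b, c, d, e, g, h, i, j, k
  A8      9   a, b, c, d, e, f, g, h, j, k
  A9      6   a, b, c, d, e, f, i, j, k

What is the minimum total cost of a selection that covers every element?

A6, A8 cover every element at cost 4 + 9 = 13.
Any cover uses at least 2 sets; among all covering selections none totals below 13.
Greedy by coverage-per-cost would pick A9, A5 for 15 — worse than the optimum 13.

13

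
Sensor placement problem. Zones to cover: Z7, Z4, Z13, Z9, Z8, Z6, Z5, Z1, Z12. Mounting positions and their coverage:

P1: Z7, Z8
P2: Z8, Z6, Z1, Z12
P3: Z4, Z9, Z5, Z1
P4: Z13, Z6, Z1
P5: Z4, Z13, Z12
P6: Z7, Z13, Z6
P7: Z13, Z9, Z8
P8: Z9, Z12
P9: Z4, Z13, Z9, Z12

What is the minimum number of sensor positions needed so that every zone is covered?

3

P2, P3, P6 together cover {Z7, Z4, Z13, Z9, Z8, Z6, Z5, Z1, Z12} — every zone.
No 2 of the 9 sensor positions cover everything (all 36 pairs fall short), so 3 is minimum.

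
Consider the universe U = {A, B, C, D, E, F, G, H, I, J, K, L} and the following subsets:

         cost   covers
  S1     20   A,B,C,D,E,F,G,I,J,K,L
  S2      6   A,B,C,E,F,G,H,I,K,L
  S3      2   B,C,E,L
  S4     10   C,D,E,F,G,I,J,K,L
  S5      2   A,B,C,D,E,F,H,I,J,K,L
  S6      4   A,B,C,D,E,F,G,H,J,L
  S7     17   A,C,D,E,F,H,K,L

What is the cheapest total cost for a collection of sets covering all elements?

S5, S6 cover every element at cost 2 + 4 = 6.
Any cover uses at least 2 sets; among all covering selections none totals below 6.

6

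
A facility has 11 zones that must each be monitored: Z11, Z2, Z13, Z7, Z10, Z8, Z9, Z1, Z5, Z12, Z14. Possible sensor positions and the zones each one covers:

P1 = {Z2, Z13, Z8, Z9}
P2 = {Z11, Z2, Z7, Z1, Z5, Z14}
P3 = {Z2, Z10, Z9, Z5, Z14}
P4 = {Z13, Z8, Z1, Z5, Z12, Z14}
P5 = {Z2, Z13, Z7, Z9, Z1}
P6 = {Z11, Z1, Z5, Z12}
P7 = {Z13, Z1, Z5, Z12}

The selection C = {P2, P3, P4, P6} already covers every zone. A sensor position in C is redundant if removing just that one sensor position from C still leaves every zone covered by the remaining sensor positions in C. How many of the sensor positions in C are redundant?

Drop P2: Z7 uncovered — not redundant.
Drop P3: Z10, Z9 uncovered — not redundant.
Drop P4: Z13, Z8 uncovered — not redundant.
Drop P6: the rest still cover every zone — redundant.
1 redundant: P6.

1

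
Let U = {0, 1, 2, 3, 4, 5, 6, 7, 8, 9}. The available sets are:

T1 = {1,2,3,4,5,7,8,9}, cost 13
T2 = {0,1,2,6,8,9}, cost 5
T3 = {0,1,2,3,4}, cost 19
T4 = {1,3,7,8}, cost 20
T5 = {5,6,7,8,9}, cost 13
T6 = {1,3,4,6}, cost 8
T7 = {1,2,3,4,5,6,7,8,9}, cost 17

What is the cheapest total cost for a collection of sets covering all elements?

T1, T2 cover every element at cost 13 + 5 = 18.
Any cover uses at least 2 sets; among all covering selections none totals below 18.

18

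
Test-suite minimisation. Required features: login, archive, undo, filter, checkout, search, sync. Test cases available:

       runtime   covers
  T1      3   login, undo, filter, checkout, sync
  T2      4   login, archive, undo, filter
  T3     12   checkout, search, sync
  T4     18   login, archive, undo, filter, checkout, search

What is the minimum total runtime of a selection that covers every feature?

16

T2, T3 cover every feature at runtime 4 + 12 = 16.
Any cover uses at least 2 test cases; among all covering selections none totals below 16.
Greedy by coverage-per-runtime would pick T1, T2, T3 for 19 — worse than the optimum 16.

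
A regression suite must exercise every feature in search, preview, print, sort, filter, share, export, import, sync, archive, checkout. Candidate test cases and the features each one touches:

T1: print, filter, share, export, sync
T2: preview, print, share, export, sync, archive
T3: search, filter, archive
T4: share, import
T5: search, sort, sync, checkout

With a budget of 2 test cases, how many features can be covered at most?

9

Choosing T2, T5 covers {search, preview, print, sort, share, export, sync, archive, checkout} — 9 features.
No choice of 2 test cases does better; here filter, import are left uncovered.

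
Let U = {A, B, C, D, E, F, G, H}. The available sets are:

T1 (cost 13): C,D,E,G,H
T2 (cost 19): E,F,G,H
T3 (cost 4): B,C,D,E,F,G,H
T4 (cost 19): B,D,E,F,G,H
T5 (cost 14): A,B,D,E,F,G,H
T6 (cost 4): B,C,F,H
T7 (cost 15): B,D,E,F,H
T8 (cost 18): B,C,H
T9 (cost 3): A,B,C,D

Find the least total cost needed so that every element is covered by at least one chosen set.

T3, T9 cover every element at cost 4 + 3 = 7.
Any cover uses at least 2 sets; among all covering selections none totals below 7.

7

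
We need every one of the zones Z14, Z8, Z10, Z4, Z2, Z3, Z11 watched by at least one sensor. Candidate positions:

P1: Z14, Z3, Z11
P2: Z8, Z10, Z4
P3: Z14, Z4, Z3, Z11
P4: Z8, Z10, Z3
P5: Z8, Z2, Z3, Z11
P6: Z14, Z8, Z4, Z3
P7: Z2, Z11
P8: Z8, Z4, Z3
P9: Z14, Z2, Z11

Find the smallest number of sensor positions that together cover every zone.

P1, P2, P5 together cover {Z14, Z8, Z10, Z4, Z2, Z3, Z11} — every zone.
No 2 of the 9 sensor positions cover everything (all 36 pairs fall short), so 3 is minimum.

3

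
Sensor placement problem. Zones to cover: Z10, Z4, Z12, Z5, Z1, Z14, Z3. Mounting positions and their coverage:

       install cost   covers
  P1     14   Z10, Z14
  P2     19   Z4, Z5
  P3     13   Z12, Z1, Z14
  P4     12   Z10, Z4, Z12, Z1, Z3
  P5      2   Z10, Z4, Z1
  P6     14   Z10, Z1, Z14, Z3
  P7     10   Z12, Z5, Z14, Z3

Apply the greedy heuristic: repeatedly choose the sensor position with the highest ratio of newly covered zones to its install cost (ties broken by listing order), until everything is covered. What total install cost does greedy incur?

12

Pick 1: P5 adds 3 new (Z10, Z4, Z1) at install cost 2 (ratio 3/2).
Pick 2: P7 adds 4 new (Z12, Z5, Z14, Z3) at install cost 10 (ratio 4/10).
Greedy total install cost: 2 + 10 = 12.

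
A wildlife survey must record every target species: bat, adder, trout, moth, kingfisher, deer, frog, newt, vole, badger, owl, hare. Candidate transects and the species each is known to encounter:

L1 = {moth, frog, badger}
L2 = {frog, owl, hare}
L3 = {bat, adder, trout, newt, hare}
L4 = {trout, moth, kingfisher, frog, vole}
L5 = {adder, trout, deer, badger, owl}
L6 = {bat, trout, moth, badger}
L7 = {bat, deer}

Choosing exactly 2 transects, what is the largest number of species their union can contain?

9

Choosing L3, L4 covers {bat, adder, trout, moth, kingfisher, frog, newt, vole, hare} — 9 species.
No choice of 2 transects does better; here deer, badger, owl are left uncovered.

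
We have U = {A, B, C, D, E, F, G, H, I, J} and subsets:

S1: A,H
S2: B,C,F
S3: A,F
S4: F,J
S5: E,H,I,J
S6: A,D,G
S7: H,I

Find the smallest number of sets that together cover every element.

S2, S5, S6 together cover {A, B, C, D, E, F, G, H, I, J} — every element.
No 2 of the 7 sets cover everything (all 21 pairs fall short), so 3 is minimum.

3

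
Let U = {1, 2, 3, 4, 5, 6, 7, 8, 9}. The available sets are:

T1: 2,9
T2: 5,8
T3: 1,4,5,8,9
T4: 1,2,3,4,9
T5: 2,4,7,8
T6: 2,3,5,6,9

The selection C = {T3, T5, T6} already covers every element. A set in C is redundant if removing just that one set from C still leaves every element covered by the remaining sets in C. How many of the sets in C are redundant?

0

Drop T3: 1 uncovered — not redundant.
Drop T5: 7 uncovered — not redundant.
Drop T6: 3, 6 uncovered — not redundant.
None of the sets in C is redundant.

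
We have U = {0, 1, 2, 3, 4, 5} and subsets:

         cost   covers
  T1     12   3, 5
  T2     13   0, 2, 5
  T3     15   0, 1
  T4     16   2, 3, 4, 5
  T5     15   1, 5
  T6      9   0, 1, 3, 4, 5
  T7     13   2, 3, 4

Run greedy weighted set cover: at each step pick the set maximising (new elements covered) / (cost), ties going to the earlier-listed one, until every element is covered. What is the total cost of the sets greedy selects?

Pick 1: T6 adds 5 new (0, 1, 3, 4, 5) at cost 9 (ratio 5/9).
Pick 2: T2 adds 1 new (2) at cost 13 (ratio 1/13).
Greedy total cost: 9 + 13 = 22.

22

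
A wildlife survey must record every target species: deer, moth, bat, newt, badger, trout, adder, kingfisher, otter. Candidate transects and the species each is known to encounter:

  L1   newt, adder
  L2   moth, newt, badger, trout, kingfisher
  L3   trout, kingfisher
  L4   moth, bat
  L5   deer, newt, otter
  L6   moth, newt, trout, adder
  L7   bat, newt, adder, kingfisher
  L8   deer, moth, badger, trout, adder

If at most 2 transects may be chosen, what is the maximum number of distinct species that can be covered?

Choosing L7, L8 covers {deer, moth, bat, newt, badger, trout, adder, kingfisher} — 8 species.
No choice of 2 transects does better; here otter is left uncovered.

8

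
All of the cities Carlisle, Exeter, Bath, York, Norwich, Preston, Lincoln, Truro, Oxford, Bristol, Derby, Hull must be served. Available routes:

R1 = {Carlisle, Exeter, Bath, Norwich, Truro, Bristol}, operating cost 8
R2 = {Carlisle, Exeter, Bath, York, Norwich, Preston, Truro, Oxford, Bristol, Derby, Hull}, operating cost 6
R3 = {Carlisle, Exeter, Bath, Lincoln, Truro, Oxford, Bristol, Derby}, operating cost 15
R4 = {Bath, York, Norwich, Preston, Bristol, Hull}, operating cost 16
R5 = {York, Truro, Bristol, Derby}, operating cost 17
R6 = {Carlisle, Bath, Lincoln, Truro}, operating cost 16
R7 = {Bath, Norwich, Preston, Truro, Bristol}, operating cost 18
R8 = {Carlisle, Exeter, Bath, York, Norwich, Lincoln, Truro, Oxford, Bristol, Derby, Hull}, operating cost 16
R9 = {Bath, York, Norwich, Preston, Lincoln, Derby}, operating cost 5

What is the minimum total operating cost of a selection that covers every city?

11

R2, R9 cover every city at operating cost 6 + 5 = 11.
Any cover uses at least 2 routes; among all covering selections none totals below 11.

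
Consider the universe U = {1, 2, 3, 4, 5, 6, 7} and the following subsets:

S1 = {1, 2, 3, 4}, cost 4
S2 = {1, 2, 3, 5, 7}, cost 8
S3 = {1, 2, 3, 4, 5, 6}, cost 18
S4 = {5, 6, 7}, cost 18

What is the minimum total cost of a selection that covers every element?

22

S1, S4 cover every element at cost 4 + 18 = 22.
Any cover uses at least 2 sets; among all covering selections none totals below 22.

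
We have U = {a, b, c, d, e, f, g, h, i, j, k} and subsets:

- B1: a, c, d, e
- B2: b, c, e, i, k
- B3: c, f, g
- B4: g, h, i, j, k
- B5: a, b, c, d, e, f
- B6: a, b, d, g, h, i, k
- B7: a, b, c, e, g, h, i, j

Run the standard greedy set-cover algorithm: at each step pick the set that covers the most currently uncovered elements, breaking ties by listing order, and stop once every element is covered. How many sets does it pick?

Pick 1: B7 covers 8 new elements (a, b, c, e, g, h, i, j).
Pick 2: B5 covers 2 new elements (d, f).
Pick 3: B2 covers 1 new elements (k).
Greedy uses 3 sets. (The true minimum is 2.)

3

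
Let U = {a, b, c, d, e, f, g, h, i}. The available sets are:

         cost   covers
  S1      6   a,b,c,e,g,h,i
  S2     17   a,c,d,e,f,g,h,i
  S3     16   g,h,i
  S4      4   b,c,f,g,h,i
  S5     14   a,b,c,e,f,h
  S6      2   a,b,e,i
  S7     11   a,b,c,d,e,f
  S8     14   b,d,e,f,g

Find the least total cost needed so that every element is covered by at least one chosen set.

15

S4, S7 cover every element at cost 4 + 11 = 15.
Any cover uses at least 2 sets; among all covering selections none totals below 15.
Greedy by coverage-per-cost would pick S6, S4, S7 for 17 — worse than the optimum 15.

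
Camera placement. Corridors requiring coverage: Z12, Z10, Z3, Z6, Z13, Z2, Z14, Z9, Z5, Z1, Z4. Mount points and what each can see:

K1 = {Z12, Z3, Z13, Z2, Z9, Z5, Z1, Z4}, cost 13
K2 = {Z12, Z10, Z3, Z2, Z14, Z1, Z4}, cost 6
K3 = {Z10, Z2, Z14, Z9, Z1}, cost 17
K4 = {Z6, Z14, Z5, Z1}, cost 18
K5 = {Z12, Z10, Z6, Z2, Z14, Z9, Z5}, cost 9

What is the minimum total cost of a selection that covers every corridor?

22

K1, K5 cover every corridor at cost 13 + 9 = 22.
Any cover uses at least 2 camera mounts; among all covering selections none totals below 22.
Greedy by coverage-per-cost would pick K2, K5, K1 for 28 — worse than the optimum 22.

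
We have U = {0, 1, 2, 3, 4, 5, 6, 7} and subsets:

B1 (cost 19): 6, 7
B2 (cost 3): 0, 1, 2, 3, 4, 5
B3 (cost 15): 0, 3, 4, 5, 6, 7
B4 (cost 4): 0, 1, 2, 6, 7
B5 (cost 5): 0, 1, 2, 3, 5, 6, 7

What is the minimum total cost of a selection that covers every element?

7

B2, B4 cover every element at cost 3 + 4 = 7.
Any cover uses at least 2 sets; among all covering selections none totals below 7.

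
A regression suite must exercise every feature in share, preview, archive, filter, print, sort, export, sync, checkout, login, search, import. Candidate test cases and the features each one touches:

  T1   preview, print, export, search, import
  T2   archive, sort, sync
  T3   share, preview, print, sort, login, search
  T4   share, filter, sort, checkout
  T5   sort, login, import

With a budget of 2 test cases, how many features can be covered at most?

Choosing T1, T4 covers {share, preview, filter, print, sort, export, checkout, search, import} — 9 features.
No choice of 2 test cases does better; here archive, sync, login are left uncovered.

9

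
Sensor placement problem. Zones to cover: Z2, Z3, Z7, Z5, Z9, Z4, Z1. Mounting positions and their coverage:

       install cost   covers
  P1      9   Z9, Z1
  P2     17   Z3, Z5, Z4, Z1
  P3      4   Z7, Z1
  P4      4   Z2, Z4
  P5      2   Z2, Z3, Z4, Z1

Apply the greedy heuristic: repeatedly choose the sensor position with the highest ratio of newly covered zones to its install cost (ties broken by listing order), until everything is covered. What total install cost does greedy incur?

Pick 1: P5 adds 4 new (Z2, Z3, Z4, Z1) at install cost 2 (ratio 4/2).
Pick 2: P3 adds 1 new (Z7) at install cost 4 (ratio 1/4).
Pick 3: P1 adds 1 new (Z9) at install cost 9 (ratio 1/9).
Pick 4: P2 adds 1 new (Z5) at install cost 17 (ratio 1/17).
Greedy total install cost: 2 + 4 + 9 + 17 = 32.

32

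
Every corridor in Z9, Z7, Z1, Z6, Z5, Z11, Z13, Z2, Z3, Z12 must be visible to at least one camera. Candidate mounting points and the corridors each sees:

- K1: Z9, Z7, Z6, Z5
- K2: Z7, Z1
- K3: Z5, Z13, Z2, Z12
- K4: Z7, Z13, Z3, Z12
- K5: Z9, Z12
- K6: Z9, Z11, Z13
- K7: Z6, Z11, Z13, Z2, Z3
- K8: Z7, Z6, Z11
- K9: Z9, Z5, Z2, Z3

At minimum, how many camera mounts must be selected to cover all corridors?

4

K1, K2, K3, K7 together cover {Z9, Z7, Z1, Z6, Z5, Z11, Z13, Z2, Z3, Z12} — every corridor.
No 3 of the 9 camera mounts cover everything (all 84 triples fall short), so 4 is minimum.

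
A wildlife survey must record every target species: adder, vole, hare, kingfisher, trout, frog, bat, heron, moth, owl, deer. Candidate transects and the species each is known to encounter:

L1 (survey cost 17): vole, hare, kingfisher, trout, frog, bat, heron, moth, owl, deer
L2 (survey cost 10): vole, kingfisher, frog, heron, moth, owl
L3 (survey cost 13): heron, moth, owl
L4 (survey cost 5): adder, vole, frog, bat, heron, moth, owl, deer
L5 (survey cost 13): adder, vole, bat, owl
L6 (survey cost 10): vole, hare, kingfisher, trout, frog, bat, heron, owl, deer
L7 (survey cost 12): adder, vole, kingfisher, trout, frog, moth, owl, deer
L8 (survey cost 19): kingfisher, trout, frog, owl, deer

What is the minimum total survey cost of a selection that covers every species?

15

L4, L6 cover every species at survey cost 5 + 10 = 15.
Any cover uses at least 2 transects; among all covering selections none totals below 15.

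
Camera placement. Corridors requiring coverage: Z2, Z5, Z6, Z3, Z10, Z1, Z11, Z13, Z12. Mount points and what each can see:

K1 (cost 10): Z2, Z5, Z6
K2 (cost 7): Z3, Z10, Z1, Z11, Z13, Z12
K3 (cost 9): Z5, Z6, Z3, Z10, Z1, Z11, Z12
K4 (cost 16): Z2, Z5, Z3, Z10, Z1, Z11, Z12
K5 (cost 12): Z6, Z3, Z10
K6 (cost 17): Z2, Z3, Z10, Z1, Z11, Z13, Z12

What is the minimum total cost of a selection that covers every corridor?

K1, K2 cover every corridor at cost 10 + 7 = 17.
Any cover uses at least 2 camera mounts; among all covering selections none totals below 17.

17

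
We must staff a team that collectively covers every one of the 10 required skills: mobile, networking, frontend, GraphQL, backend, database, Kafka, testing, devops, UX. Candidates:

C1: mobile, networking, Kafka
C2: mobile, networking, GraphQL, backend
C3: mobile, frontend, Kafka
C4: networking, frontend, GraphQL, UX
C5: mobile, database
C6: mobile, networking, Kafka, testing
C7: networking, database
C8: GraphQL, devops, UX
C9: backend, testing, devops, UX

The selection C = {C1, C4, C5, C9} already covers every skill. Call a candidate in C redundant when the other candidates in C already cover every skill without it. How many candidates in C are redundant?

Drop C1: Kafka uncovered — not redundant.
Drop C4: frontend, GraphQL uncovered — not redundant.
Drop C5: database uncovered — not redundant.
Drop C9: backend, testing, devops uncovered — not redundant.
None of the candidates in C is redundant.

0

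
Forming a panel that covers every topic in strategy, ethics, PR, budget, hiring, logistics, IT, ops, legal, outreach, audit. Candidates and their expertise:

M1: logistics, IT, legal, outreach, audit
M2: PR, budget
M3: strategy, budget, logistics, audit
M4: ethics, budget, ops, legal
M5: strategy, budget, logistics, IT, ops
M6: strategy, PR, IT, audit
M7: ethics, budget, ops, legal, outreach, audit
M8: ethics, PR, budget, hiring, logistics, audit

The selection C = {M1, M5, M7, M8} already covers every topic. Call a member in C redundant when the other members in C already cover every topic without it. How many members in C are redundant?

2

Drop M1: the rest still cover every topic — redundant.
Drop M5: strategy uncovered — not redundant.
Drop M7: the rest still cover every topic — redundant.
Drop M8: PR, hiring uncovered — not redundant.
2 redundant: M1, M7.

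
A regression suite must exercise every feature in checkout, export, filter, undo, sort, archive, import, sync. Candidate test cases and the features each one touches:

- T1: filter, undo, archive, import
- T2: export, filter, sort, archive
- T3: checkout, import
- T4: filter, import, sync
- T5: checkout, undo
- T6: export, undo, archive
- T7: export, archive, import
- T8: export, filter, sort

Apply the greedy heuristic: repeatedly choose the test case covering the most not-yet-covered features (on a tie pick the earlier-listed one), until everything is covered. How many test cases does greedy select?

4

Pick 1: T1 covers 4 new features (filter, undo, archive, import).
Pick 2: T2 covers 2 new features (export, sort).
Pick 3: T3 covers 1 new features (checkout).
Pick 4: T4 covers 1 new features (sync).
Greedy uses 4 test cases. (The true minimum is 3.)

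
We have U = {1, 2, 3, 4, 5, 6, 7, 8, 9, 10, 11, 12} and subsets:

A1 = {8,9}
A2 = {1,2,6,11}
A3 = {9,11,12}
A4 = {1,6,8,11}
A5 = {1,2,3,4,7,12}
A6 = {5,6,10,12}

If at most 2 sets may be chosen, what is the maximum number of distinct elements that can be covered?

Choosing A4, A5 covers {1, 2, 3, 4, 6, 7, 8, 11, 12} — 9 elements.
No choice of 2 sets does better; here 5, 9, 10 are left uncovered.

9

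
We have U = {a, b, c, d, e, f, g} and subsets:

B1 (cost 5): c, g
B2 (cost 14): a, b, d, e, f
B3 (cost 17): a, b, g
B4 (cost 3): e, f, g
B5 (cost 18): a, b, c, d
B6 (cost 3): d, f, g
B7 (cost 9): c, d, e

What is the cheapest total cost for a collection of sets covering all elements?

B1, B2 cover every element at cost 5 + 14 = 19.
Any cover uses at least 2 sets; among all covering selections none totals below 19.
Greedy by coverage-per-cost would pick B4, B6, B1, B2 for 25 — worse than the optimum 19.

19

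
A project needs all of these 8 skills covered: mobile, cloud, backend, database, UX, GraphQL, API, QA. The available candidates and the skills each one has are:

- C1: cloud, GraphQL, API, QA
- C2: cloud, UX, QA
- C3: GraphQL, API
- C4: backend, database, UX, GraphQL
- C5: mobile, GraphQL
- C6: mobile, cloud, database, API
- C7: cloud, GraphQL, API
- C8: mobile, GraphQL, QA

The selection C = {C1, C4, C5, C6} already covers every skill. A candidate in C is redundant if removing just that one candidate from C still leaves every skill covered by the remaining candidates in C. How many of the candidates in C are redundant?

2

Drop C1: QA uncovered — not redundant.
Drop C4: backend, UX uncovered — not redundant.
Drop C5: the rest still cover every skill — redundant.
Drop C6: the rest still cover every skill — redundant.
2 redundant: C5, C6.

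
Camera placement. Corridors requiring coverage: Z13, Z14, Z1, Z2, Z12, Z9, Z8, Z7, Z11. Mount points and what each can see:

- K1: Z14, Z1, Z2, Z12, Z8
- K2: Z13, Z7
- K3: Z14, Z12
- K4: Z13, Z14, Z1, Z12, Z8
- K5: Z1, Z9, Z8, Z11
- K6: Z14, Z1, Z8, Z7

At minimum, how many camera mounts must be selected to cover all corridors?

K1, K2, K5 together cover {Z13, Z14, Z1, Z2, Z12, Z9, Z8, Z7, Z11} — every corridor.
No 2 of the 6 camera mounts cover everything (all 15 pairs fall short), so 3 is minimum.

3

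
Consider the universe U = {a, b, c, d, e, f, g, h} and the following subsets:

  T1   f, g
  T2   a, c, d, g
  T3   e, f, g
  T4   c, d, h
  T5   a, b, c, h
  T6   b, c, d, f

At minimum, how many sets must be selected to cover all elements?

T2, T3, T5 together cover {a, b, c, d, e, f, g, h} — every element.
No 2 of the 6 sets cover everything (all 15 pairs fall short), so 3 is minimum.

3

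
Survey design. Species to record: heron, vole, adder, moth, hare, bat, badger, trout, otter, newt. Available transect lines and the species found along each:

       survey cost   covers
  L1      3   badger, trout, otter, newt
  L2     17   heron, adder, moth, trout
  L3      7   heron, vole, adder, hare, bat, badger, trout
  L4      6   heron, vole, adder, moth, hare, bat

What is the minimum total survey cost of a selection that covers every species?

L1, L4 cover every species at survey cost 3 + 6 = 9.
Any cover uses at least 2 transects; among all covering selections none totals below 9.

9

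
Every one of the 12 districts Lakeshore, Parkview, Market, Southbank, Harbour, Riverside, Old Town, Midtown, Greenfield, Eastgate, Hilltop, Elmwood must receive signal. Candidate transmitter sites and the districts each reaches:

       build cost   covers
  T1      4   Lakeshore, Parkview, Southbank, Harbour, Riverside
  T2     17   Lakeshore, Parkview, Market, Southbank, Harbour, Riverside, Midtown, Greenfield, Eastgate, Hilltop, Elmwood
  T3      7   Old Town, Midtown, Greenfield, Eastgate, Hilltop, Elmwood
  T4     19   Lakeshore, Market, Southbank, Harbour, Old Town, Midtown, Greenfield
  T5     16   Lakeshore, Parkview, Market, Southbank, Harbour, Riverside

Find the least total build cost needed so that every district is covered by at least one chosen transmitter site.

23

T3, T5 cover every district at build cost 7 + 16 = 23.
Any cover uses at least 2 transmitter sites; among all covering selections none totals below 23.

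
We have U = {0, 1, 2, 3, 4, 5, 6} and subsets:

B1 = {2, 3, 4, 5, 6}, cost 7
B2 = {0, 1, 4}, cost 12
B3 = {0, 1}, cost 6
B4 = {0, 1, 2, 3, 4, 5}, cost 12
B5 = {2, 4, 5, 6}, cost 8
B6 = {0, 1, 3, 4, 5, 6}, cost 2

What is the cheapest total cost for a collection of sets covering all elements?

B1, B6 cover every element at cost 7 + 2 = 9.
Any cover uses at least 2 sets; among all covering selections none totals below 9.

9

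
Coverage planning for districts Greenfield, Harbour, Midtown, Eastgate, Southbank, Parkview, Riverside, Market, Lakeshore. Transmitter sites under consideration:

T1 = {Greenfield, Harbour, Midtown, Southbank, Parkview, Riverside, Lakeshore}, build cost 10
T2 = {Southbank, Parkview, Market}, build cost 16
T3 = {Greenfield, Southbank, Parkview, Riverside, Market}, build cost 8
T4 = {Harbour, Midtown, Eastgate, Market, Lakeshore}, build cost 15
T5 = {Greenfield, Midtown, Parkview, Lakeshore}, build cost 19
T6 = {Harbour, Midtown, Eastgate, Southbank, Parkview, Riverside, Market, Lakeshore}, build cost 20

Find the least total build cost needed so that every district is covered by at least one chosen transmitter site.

T3, T4 cover every district at build cost 8 + 15 = 23.
Any cover uses at least 2 transmitter sites; among all covering selections none totals below 23.
Greedy by coverage-per-build cost would pick T1, T4 for 25 — worse than the optimum 23.

23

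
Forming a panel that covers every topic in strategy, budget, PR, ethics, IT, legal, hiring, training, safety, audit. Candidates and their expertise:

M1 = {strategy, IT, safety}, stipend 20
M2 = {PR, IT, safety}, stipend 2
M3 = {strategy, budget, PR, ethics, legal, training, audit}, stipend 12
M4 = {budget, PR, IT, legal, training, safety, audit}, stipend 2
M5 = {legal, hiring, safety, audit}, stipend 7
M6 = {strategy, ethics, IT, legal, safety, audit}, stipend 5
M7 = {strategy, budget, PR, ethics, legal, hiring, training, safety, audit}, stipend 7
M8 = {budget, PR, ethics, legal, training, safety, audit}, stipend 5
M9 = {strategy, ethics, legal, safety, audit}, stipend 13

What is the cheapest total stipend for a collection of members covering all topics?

M2, M7 cover every topic at stipend 2 + 7 = 9.
Any cover uses at least 2 members; among all covering selections none totals below 9.

9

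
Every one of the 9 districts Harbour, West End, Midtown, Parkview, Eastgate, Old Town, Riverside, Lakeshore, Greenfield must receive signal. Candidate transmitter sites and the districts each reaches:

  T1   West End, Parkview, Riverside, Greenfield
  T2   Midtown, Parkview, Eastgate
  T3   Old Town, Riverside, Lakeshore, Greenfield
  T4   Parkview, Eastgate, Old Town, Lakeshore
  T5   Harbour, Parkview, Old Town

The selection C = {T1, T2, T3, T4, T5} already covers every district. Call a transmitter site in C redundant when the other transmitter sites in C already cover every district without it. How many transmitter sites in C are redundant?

2

Drop T1: West End uncovered — not redundant.
Drop T2: Midtown uncovered — not redundant.
Drop T3: the rest still cover every district — redundant.
Drop T4: the rest still cover every district — redundant.
Drop T5: Harbour uncovered — not redundant.
2 redundant: T3, T4.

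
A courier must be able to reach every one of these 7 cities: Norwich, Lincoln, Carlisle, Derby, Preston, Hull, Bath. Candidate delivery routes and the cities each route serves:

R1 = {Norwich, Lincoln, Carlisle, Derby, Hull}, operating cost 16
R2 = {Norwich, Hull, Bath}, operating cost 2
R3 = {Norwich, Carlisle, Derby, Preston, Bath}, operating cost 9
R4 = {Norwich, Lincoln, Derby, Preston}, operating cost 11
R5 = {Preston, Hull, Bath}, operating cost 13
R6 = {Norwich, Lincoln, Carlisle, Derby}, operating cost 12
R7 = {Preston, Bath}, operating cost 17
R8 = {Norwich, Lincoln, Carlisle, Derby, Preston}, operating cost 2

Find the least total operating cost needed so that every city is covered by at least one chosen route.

4

R2, R8 cover every city at operating cost 2 + 2 = 4.
Any cover uses at least 2 routes; among all covering selections none totals below 4.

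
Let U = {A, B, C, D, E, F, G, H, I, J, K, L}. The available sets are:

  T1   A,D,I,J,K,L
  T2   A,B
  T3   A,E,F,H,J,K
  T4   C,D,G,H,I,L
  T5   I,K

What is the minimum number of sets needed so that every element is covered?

3

T2, T3, T4 together cover {A, B, C, D, E, F, G, H, I, J, K, L} — every element.
No 2 of the 5 sets cover everything (all 10 pairs fall short), so 3 is minimum.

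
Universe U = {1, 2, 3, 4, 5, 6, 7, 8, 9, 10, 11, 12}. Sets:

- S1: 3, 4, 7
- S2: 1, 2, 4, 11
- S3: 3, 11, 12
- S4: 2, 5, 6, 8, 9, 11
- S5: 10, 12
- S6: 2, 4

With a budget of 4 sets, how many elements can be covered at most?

Choosing S1, S2, S4, S5 covers {1, 2, 3, 4, 5, 6, 7, 8, 9, 10, 11, 12} — 12 elements.
That is all 12 elements.

12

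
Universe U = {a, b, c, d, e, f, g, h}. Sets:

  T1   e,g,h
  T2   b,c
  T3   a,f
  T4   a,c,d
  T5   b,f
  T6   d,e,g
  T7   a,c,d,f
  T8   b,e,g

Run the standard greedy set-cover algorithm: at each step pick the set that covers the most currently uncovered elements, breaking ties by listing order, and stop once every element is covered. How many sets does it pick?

3

Pick 1: T7 covers 4 new elements (a, c, d, f).
Pick 2: T1 covers 3 new elements (e, g, h).
Pick 3: T2 covers 1 new elements (b).
Greedy uses 3 sets.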